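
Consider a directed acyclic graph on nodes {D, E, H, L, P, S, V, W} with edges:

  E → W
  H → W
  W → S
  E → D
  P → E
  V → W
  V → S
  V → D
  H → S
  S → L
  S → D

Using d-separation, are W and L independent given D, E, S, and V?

Yes

Enumerating the 6 paths from W to L and testing each for blocking by {D, E, S, V}:
  1. W ← V → D ← S → L — V:fork[blocks]; D:collider[open]; S:fork[blocks] ⇒ blocked
  2. W ← V → S → L — V:fork[blocks]; S:chain[blocks] ⇒ blocked
  3. W ← E → D ← V → S → L — E:fork[blocks]; D:collider[open]; V:fork[blocks]; S:chain[blocks] ⇒ blocked
  4. W ← E → D ← S → L — E:fork[blocks]; D:collider[open]; S:fork[blocks] ⇒ blocked
  5. W ← H → S → L — H:fork[open]; S:chain[blocks] ⇒ blocked
  6. W → S → L — S:chain[blocks] ⇒ blocked
Every path is blocked, so W and L are d-separated given {D, E, S, V}.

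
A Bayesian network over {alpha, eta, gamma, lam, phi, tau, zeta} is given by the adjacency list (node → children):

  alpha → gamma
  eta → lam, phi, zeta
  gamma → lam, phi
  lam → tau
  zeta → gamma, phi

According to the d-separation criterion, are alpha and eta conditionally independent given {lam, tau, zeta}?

No

5 paths connect alpha and eta; each must be blocked for d-separation to hold:
Path 1: alpha → gamma → phi ← zeta ← eta
  phi is a collider here and neither phi nor any of its descendants is conditioned on, so the collider stays closed — the path is blocked at phi.
Path 2: alpha → gamma → phi ← eta
  phi is a collider here and neither phi nor any of its descendants is conditioned on, so the collider stays closed — the path is blocked at phi.
Path 3: alpha → gamma → lam ← eta
  gamma is a chain and gamma is not conditioned on; lam is a collider and lam is conditioned on, which opens it — no node blocks this path, so it is active.
Path 4: alpha → gamma ← zeta → phi ← eta
  zeta is a fork here and zeta is conditioned on, so the path is blocked at zeta.
Path 5: alpha → gamma ← zeta ← eta
  zeta is a chain here and zeta is conditioned on, so the path is blocked at zeta.
Since the path alpha → gamma → lam ← eta is active, alpha and eta are not d-separated given {lam, tau, zeta}.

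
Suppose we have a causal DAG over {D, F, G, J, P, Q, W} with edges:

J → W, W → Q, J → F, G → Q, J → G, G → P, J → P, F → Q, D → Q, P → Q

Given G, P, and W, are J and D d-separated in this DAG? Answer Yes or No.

Enumerating the 6 paths from J to D and testing each for blocking by {G, P, W}:
Path 1: J → G → P → Q ← D
  G is a chain here and G is conditioned on, so the path is blocked at G.
Path 2: J → G → Q ← D
  G is a chain here and G is conditioned on, so the path is blocked at G.
Path 3: J → F → Q ← D
  Q is a collider here and neither Q nor any of its descendants is conditioned on, so the collider stays closed — the path is blocked at Q.
Path 4: J → P ← G → Q ← D
  G is a fork here and G is conditioned on, so the path is blocked at G.
Path 5: J → P → Q ← D
  P is a chain here and P is conditioned on, so the path is blocked at P.
Path 6: J → W → Q ← D
  W is a chain here and W is conditioned on, so the path is blocked at W.
Every path is blocked, so J and D are d-separated given {G, P, W}.

Yes — J and D are d-separated given {G, P, W}.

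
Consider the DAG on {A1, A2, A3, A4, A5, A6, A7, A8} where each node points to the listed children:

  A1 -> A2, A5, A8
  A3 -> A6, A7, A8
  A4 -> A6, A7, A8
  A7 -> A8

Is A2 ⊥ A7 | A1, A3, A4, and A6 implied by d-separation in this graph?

We examine all 5 paths between A2 and A7:
  1. A2 ← A1 → A8 ← A7 — A1:fork[blocks]; A8:collider[blocks] ⇒ blocked
  2. A2 ← A1 → A8 ← A4 → A7 — A1:fork[blocks]; A8:collider[blocks]; A4:fork[blocks] ⇒ blocked
  3. A2 ← A1 → A8 ← A4 → A6 ← A3 → A7 — A1:fork[blocks]; A8:collider[blocks]; A4:fork[blocks]; A6:collider[open]; A3:fork[blocks] ⇒ blocked
  4. A2 ← A1 → A8 ← A3 → A7 — A1:fork[blocks]; A8:collider[blocks]; A3:fork[blocks] ⇒ blocked
  5. A2 ← A1 → A8 ← A3 → A6 ← A4 → A7 — A1:fork[blocks]; A8:collider[blocks]; A3:fork[blocks]; A6:collider[open]; A4:fork[blocks] ⇒ blocked
Every path is blocked, so A2 and A7 are d-separated given {A1, A3, A4, A6}.

Yes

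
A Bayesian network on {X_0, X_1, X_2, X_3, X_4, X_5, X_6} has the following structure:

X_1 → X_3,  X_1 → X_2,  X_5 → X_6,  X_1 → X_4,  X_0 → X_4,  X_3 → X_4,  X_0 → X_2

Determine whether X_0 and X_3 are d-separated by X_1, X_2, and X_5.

We examine all 4 paths between X_0 and X_3:
Path 1: X_0 → X_2 ← X_1 → X_3
  X_1 is a fork here and X_1 is conditioned on, so the path is blocked at X_1.
Path 2: X_0 → X_2 ← X_1 → X_4 ← X_3
  X_1 is a fork here and X_1 is conditioned on, so the path is blocked at X_1.
Path 3: X_0 → X_4 ← X_1 → X_3
  X_4 is a collider here and neither X_4 nor any of its descendants is conditioned on, so the collider stays closed — the path is blocked at X_4.
Path 4: X_0 → X_4 ← X_3
  X_4 is a collider here and neither X_4 nor any of its descendants is conditioned on, so the collider stays closed — the path is blocked at X_4.
All paths are blocked; X_0 ⊥ X_3 | {X_1, X_2, X_5} holds.

Yes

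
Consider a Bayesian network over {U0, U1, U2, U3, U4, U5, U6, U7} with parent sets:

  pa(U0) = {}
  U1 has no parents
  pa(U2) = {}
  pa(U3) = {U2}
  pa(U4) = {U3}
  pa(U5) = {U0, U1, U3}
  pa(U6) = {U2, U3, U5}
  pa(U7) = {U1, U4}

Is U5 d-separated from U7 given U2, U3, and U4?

We examine all 4 paths between U5 and U7:
Path 1: U5 ← U1 → U7
  U1 is a fork and U1 is not conditioned on — no node blocks this path, so it is active.
Path 2: U5 ← U3 → U4 → U7
  U3 is a fork here and U3 is conditioned on, so the path is blocked at U3.
Path 3: U5 → U6 ← U3 → U4 → U7
  U6 is a collider here and neither U6 nor any of its descendants is conditioned on, so the collider stays closed — the path is blocked at U6.
Path 4: U5 → U6 ← U2 → U3 → U4 → U7
  U6 is a collider here and neither U6 nor any of its descendants is conditioned on, so the collider stays closed — the path is blocked at U6.
Because an active path exists, U5 and U7 are not d-separated.

No — U5 and U7 are not d-separated given {U2, U3, U4}.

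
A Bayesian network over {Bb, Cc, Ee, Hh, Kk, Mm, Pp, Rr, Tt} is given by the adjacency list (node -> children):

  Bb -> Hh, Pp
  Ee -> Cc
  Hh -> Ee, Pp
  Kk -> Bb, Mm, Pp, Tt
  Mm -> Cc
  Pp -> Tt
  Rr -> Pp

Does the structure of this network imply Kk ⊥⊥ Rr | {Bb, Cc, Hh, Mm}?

Enumerating the 6 paths from Kk to Rr and testing each for blocking by {Bb, Cc, Hh, Mm}:
Path 1: Kk → Tt ← Pp ← Rr
  Tt is a collider here and neither Tt nor any of its descendants is conditioned on, so the collider stays closed — the path is blocked at Tt.
Path 2: Kk → Bb → Pp ← Rr
  Bb is a chain here and Bb is conditioned on, so the path is blocked at Bb.
Path 3: Kk → Bb → Hh → Pp ← Rr
  Bb is a chain here and Bb is conditioned on, so the path is blocked at Bb.
Path 4: Kk → Pp ← Rr
  Pp is a collider here and neither Pp nor any of its descendants is conditioned on, so the collider stays closed — the path is blocked at Pp.
Path 5: Kk → Mm → Cc ← Ee ← Hh ← Bb → Pp ← Rr
  Mm is a chain here and Mm is conditioned on, so the path is blocked at Mm.
Path 6: Kk → Mm → Cc ← Ee ← Hh → Pp ← Rr
  Mm is a chain here and Mm is conditioned on, so the path is blocked at Mm.
Since every path is blocked, d-separation holds.

Yes — Kk and Rr are d-separated given {Bb, Cc, Hh, Mm}.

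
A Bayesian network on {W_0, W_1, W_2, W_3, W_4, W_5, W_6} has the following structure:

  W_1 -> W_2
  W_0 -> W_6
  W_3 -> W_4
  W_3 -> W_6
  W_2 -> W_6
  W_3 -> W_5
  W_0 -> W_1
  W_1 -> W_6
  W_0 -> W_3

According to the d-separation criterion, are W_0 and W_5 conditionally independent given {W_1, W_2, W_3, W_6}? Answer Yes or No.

4 paths connect W_0 and W_5; each must be blocked for d-separation to hold:
  1. W_0 → W_3 → W_5 — W_3:chain[blocks] ⇒ blocked
  2. W_0 → W_1 → W_2 → W_6 ← W_3 → W_5 — W_1:chain[blocks]; W_2:chain[blocks]; W_6:collider[open]; W_3:fork[blocks] ⇒ blocked
  3. W_0 → W_1 → W_6 ← W_3 → W_5 — W_1:chain[blocks]; W_6:collider[open]; W_3:fork[blocks] ⇒ blocked
  4. W_0 → W_6 ← W_3 → W_5 — W_6:collider[open]; W_3:fork[blocks] ⇒ blocked
Since every path is blocked, d-separation holds.

Yes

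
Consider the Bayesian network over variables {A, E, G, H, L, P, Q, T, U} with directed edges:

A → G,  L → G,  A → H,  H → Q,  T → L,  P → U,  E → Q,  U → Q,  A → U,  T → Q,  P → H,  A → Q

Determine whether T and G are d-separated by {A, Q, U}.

6 paths connect T and G; each must be blocked for d-separation to hold:
  1. T → Q ← U ← P → H ← A → G — Q:collider[open]; U:chain[blocks]; P:fork[open]; H:collider[open]; A:fork[blocks] ⇒ blocked
  2. T → Q ← U ← A → G — Q:collider[open]; U:chain[blocks]; A:fork[blocks] ⇒ blocked
  3. T → Q ← H ← P → U ← A → G — Q:collider[open]; H:chain[open]; P:fork[open]; U:collider[open]; A:fork[blocks] ⇒ blocked
  4. T → Q ← H ← A → G — Q:collider[open]; H:chain[open]; A:fork[blocks] ⇒ blocked
  5. T → Q ← A → G — Q:collider[open]; A:fork[blocks] ⇒ blocked
  6. T → L → G — L:chain[open] ⇒ active
Since the path T → L → G is active, T and G are not d-separated given {A, Q, U}.

No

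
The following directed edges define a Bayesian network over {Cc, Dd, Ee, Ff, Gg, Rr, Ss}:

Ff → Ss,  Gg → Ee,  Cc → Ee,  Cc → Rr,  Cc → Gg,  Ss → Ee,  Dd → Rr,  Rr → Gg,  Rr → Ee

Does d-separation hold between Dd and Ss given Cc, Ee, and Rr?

Enumerating the 5 paths from Dd to Ss and testing each for blocking by {Cc, Ee, Rr}:
Path 1: Dd → Rr → Ee ← Ss
  Rr is a chain here and Rr is conditioned on, so the path is blocked at Rr.
Path 2: Dd → Rr → Gg → Ee ← Ss
  Rr is a chain here and Rr is conditioned on, so the path is blocked at Rr.
Path 3: Dd → Rr → Gg ← Cc → Ee ← Ss
  Rr is a chain here and Rr is conditioned on, so the path is blocked at Rr.
Path 4: Dd → Rr ← Cc → Ee ← Ss
  Cc is a fork here and Cc is conditioned on, so the path is blocked at Cc.
Path 5: Dd → Rr ← Cc → Gg → Ee ← Ss
  Cc is a fork here and Cc is conditioned on, so the path is blocked at Cc.
Every path is blocked, so Dd and Ss are d-separated given {Cc, Ee, Rr}.

Yes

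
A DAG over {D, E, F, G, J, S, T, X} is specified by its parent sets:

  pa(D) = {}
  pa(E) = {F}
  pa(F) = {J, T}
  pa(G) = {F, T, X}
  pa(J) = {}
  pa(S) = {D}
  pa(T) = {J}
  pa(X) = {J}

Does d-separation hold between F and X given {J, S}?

Yes — F and X are d-separated given {J, S}.

We examine all 6 paths between F and X:
Path 1: F → G ← T ← J → X
  G is a collider here and neither G nor any of its descendants is conditioned on, so the collider stays closed — the path is blocked at G.
Path 2: F → G ← X
  G is a collider here and neither G nor any of its descendants is conditioned on, so the collider stays closed — the path is blocked at G.
Path 3: F ← T → G ← X
  G is a collider here and neither G nor any of its descendants is conditioned on, so the collider stays closed — the path is blocked at G.
Path 4: F ← T ← J → X
  J is a fork here and J is conditioned on, so the path is blocked at J.
Path 5: F ← J → T → G ← X
  J is a fork here and J is conditioned on, so the path is blocked at J.
Path 6: F ← J → X
  J is a fork here and J is conditioned on, so the path is blocked at J.
All paths are blocked; F ⊥ X | {J, S} holds.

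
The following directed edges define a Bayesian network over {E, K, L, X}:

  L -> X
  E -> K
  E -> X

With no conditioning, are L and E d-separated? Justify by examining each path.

Yes

The only undirected path from L to E is:
  1. L → X ← E — X:collider[blocks] ⇒ blocked
Since every path is blocked, d-separation holds.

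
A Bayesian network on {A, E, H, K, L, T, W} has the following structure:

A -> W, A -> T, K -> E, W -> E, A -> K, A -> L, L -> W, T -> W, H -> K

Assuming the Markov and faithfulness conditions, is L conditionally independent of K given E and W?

No

There are 6 undirected paths between L and K; checking each against the conditioning set {E, W}:
Path 1: L → W ← T ← A → K
  W is a collider and W is conditioned on, which opens it; T is a chain and T is not conditioned on; A is a fork and A is not conditioned on — no node blocks this path, so it is active.
Path 2: L → W ← A → K
  W is a collider and W is conditioned on, which opens it; A is a fork and A is not conditioned on — no node blocks this path, so it is active.
Path 3: L → W → E ← K
  W is a chain here and W is conditioned on, so the path is blocked at W.
Path 4: L ← A → T → W → E ← K
  W is a chain here and W is conditioned on, so the path is blocked at W.
Path 5: L ← A → W → E ← K
  W is a chain here and W is conditioned on, so the path is blocked at W.
Path 6: L ← A → K
  A is a fork and A is not conditioned on — no node blocks this path, so it is active.
At least one path is unblocked, so d-separation fails.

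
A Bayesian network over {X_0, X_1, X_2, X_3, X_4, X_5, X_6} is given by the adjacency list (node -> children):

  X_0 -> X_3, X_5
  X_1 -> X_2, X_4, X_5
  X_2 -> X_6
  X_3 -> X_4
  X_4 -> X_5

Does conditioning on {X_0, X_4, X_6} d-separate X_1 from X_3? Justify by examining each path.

No

Enumerating the 4 paths from X_1 to X_3 and testing each for blocking by {X_0, X_4, X_6}:
Path 1: X_1 → X_5 ← X_4 ← X_3
  X_5 is a collider here and neither X_5 nor any of its descendants is conditioned on, so the collider stays closed — the path is blocked at X_5.
Path 2: X_1 → X_5 ← X_0 → X_3
  X_5 is a collider here and neither X_5 nor any of its descendants is conditioned on, so the collider stays closed — the path is blocked at X_5.
Path 3: X_1 → X_4 ← X_3
  X_4 is a collider and X_4 is conditioned on, which opens it — no node blocks this path, so it is active.
Path 4: X_1 → X_4 → X_5 ← X_0 → X_3
  X_4 is a chain here and X_4 is conditioned on, so the path is blocked at X_4.
Since the path X_1 → X_4 ← X_3 is active, X_1 and X_3 are not d-separated given {X_0, X_4, X_6}.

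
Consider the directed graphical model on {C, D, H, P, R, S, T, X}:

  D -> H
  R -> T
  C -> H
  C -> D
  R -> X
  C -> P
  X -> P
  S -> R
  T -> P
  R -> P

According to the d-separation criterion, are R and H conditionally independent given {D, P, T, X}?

There are 6 undirected paths between R and H; checking each against the conditioning set {D, P, T, X}:
  1. R → T → P ← C → D → H — T:chain[blocks]; P:collider[open]; C:fork[open]; D:chain[blocks] ⇒ blocked
  2. R → T → P ← C → H — T:chain[blocks]; P:collider[open]; C:fork[open] ⇒ blocked
  3. R → X → P ← C → D → H — X:chain[blocks]; P:collider[open]; C:fork[open]; D:chain[blocks] ⇒ blocked
  4. R → X → P ← C → H — X:chain[blocks]; P:collider[open]; C:fork[open] ⇒ blocked
  5. R → P ← C → D → H — P:collider[open]; C:fork[open]; D:chain[blocks] ⇒ blocked
  6. R → P ← C → H — P:collider[open]; C:fork[open] ⇒ active
Because an active path exists, R and H are not d-separated.

No — R and H are not d-separated given {D, P, T, X}.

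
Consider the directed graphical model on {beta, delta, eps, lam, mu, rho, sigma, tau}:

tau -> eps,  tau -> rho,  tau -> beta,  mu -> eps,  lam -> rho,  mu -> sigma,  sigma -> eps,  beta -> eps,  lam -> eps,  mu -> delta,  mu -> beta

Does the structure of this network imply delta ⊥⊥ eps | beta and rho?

5 paths connect delta and eps; each must be blocked for d-separation to hold:
  1. delta ← mu → sigma → eps — mu:fork[open]; sigma:chain[open] ⇒ active
  2. delta ← mu → eps — mu:fork[open] ⇒ active
  3. delta ← mu → beta ← tau → rho ← lam → eps — mu:fork[open]; beta:collider[open]; tau:fork[open]; rho:collider[open]; lam:fork[open] ⇒ active
  4. delta ← mu → beta ← tau → eps — mu:fork[open]; beta:collider[open]; tau:fork[open] ⇒ active
  5. delta ← mu → beta → eps — mu:fork[open]; beta:chain[blocks] ⇒ blocked
Since the path delta ← mu → sigma → eps is active, delta and eps are not d-separated given {beta, rho}.

No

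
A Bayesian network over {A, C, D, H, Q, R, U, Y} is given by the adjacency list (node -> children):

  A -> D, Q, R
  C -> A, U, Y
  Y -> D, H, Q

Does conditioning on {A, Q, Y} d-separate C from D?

Yes

Enumerating the 4 paths from C to D and testing each for blocking by {A, Q, Y}:
  1. C → A → D — A:chain[blocks] ⇒ blocked
  2. C → A → Q ← Y → D — A:chain[blocks]; Q:collider[open]; Y:fork[blocks] ⇒ blocked
  3. C → Y → D — Y:chain[blocks] ⇒ blocked
  4. C → Y → Q ← A → D — Y:chain[blocks]; Q:collider[open]; A:fork[blocks] ⇒ blocked
Since every path is blocked, d-separation holds.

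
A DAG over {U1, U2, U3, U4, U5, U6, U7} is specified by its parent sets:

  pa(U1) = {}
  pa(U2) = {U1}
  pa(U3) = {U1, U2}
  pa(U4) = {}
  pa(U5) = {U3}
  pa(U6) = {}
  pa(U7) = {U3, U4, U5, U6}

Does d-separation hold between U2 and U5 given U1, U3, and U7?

Yes

Enumerating the 4 paths from U2 to U5 and testing each for blocking by {U1, U3, U7}:
Path 1: U2 → U3 → U7 ← U5
  U3 is a chain here and U3 is conditioned on, so the path is blocked at U3.
Path 2: U2 → U3 → U5
  U3 is a chain here and U3 is conditioned on, so the path is blocked at U3.
Path 3: U2 ← U1 → U3 → U7 ← U5
  U1 is a fork here and U1 is conditioned on, so the path is blocked at U1.
Path 4: U2 ← U1 → U3 → U5
  U1 is a fork here and U1 is conditioned on, so the path is blocked at U1.
Since every path is blocked, d-separation holds.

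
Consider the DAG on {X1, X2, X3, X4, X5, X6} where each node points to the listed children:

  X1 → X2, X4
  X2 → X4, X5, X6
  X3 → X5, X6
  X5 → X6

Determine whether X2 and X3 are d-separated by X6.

There are 4 undirected paths between X2 and X3; checking each against the conditioning set {X6}:
Path 1: X2 → X5 ← X3
  X5 is a collider and its descendant X6 is conditioned on, which opens it — no node blocks this path, so it is active.
Path 2: X2 → X5 → X6 ← X3
  X5 is a chain and X5 is not conditioned on; X6 is a collider and X6 is conditioned on, which opens it — no node blocks this path, so it is active.
Path 3: X2 → X6 ← X5 ← X3
  X6 is a collider and X6 is conditioned on, which opens it; X5 is a chain and X5 is not conditioned on — no node blocks this path, so it is active.
Path 4: X2 → X6 ← X3
  X6 is a collider and X6 is conditioned on, which opens it — no node blocks this path, so it is active.
Because an active path exists, X2 and X3 are not d-separated.

No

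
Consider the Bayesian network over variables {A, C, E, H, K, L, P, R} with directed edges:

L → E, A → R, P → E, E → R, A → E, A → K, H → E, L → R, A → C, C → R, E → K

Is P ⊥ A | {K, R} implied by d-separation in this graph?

No

6 paths connect P and A; each must be blocked for d-separation to hold:
Path 1: P → E → R ← C ← A
  E is a chain and E is not conditioned on; R is a collider and R is conditioned on, which opens it; C is a chain and C is not conditioned on — no node blocks this path, so it is active.
Path 2: P → E → R ← A
  E is a chain and E is not conditioned on; R is a collider and R is conditioned on, which opens it — no node blocks this path, so it is active.
Path 3: P → E ← L → R ← C ← A
  E is a collider and its descendant R is conditioned on, which opens it; L is a fork and L is not conditioned on; R is a collider and R is conditioned on, which opens it; C is a chain and C is not conditioned on — no node blocks this path, so it is active.
Path 4: P → E ← L → R ← A
  E is a collider and its descendant R is conditioned on, which opens it; L is a fork and L is not conditioned on; R is a collider and R is conditioned on, which opens it — no node blocks this path, so it is active.
Path 5: P → E ← A
  E is a collider and its descendant R is conditioned on, which opens it — no node blocks this path, so it is active.
Path 6: P → E → K ← A
  E is a chain and E is not conditioned on; K is a collider and K is conditioned on, which opens it — no node blocks this path, so it is active.
Since the path P → E → R ← C ← A is active, P and A are not d-separated given {K, R}.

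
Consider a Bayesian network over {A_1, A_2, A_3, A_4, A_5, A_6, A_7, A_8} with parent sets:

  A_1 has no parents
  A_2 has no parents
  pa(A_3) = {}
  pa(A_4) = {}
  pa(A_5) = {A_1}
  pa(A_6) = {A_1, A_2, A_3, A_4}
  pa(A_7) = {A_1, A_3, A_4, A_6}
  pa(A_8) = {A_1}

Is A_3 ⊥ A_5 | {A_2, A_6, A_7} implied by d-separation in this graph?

No

6 paths connect A_3 and A_5; each must be blocked for d-separation to hold:
  1. A_3 → A_6 ← A_1 → A_5 — A_6:collider[open]; A_1:fork[open] ⇒ active
  2. A_3 → A_6 ← A_4 → A_7 ← A_1 → A_5 — A_6:collider[open]; A_4:fork[open]; A_7:collider[open]; A_1:fork[open] ⇒ active
  3. A_3 → A_6 → A_7 ← A_1 → A_5 — A_6:chain[blocks]; A_7:collider[open]; A_1:fork[open] ⇒ blocked
  4. A_3 → A_7 ← A_1 → A_5 — A_7:collider[open]; A_1:fork[open] ⇒ active
  5. A_3 → A_7 ← A_6 ← A_1 → A_5 — A_7:collider[open]; A_6:chain[blocks]; A_1:fork[open] ⇒ blocked
  6. A_3 → A_7 ← A_4 → A_6 ← A_1 → A_5 — A_7:collider[open]; A_4:fork[open]; A_6:collider[open]; A_1:fork[open] ⇒ active
Since the path A_3 → A_6 ← A_1 → A_5 is active, A_3 and A_5 are not d-separated given {A_2, A_6, A_7}.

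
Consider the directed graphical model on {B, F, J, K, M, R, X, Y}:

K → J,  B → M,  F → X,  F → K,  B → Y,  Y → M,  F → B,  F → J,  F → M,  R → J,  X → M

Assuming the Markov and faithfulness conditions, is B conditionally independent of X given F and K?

Yes

6 paths connect B and X; each must be blocked for d-separation to hold:
Path 1: B ← F → X
  F is a fork here and F is conditioned on, so the path is blocked at F.
Path 2: B ← F → M ← X
  F is a fork here and F is conditioned on, so the path is blocked at F.
Path 3: B → Y → M ← X
  M is a collider here and neither M nor any of its descendants is conditioned on, so the collider stays closed — the path is blocked at M.
Path 4: B → Y → M ← F → X
  M is a collider here and neither M nor any of its descendants is conditioned on, so the collider stays closed — the path is blocked at M.
Path 5: B → M ← X
  M is a collider here and neither M nor any of its descendants is conditioned on, so the collider stays closed — the path is blocked at M.
Path 6: B → M ← F → X
  M is a collider here and neither M nor any of its descendants is conditioned on, so the collider stays closed — the path is blocked at M.
Every path is blocked, so B and X are d-separated given {F, K}.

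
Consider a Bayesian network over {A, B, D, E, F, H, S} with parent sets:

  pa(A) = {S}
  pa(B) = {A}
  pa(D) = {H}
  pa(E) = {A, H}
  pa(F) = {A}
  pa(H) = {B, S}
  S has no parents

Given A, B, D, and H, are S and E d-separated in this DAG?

Yes — S and E are d-separated given {A, B, D, H}.

Enumerating the 4 paths from S to E and testing each for blocking by {A, B, D, H}:
Path 1: S → H → E
  H is a chain here and H is conditioned on, so the path is blocked at H.
Path 2: S → H ← B ← A → E
  B is a chain here and B is conditioned on, so the path is blocked at B.
Path 3: S → A → E
  A is a chain here and A is conditioned on, so the path is blocked at A.
Path 4: S → A → B → H → E
  A is a chain here and A is conditioned on, so the path is blocked at A.
Every path is blocked, so S and E are d-separated given {A, B, D, H}.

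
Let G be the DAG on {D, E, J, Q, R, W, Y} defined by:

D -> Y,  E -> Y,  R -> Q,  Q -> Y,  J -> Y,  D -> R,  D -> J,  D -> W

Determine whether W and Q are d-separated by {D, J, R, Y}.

Yes

We examine all 3 paths between W and Q:
  1. W ← D → R → Q — D:fork[blocks]; R:chain[blocks] ⇒ blocked
  2. W ← D → Y ← Q — D:fork[blocks]; Y:collider[open] ⇒ blocked
  3. W ← D → J → Y ← Q — D:fork[blocks]; J:chain[blocks]; Y:collider[open] ⇒ blocked
Every path is blocked, so W and Q are d-separated given {D, J, R, Y}.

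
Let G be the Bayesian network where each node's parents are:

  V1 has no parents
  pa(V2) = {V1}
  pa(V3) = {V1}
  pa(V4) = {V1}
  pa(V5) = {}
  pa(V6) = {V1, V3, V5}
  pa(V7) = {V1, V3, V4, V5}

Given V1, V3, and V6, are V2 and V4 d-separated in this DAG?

Yes

6 paths connect V2 and V4; each must be blocked for d-separation to hold:
Path 1: V2 ← V1 → V6 ← V5 → V7 ← V4
  V1 is a fork here and V1 is conditioned on, so the path is blocked at V1.
Path 2: V2 ← V1 → V6 ← V3 → V7 ← V4
  V1 is a fork here and V1 is conditioned on, so the path is blocked at V1.
Path 3: V2 ← V1 → V3 → V6 ← V5 → V7 ← V4
  V1 is a fork here and V1 is conditioned on, so the path is blocked at V1.
Path 4: V2 ← V1 → V3 → V7 ← V4
  V1 is a fork here and V1 is conditioned on, so the path is blocked at V1.
Path 5: V2 ← V1 → V7 ← V4
  V1 is a fork here and V1 is conditioned on, so the path is blocked at V1.
Path 6: V2 ← V1 → V4
  V1 is a fork here and V1 is conditioned on, so the path is blocked at V1.
Every path is blocked, so V2 and V4 are d-separated given {V1, V3, V6}.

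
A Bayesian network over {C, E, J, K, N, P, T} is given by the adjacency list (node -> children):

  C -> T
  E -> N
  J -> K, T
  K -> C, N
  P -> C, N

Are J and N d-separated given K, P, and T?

Yes — J and N are d-separated given {K, P, T}.

Enumerating the 4 paths from J to N and testing each for blocking by {K, P, T}:
  1. J → T ← C ← P → N — T:collider[open]; C:chain[open]; P:fork[blocks] ⇒ blocked
  2. J → T ← C ← K → N — T:collider[open]; C:chain[open]; K:fork[blocks] ⇒ blocked
  3. J → K → N — K:chain[blocks] ⇒ blocked
  4. J → K → C ← P → N — K:chain[blocks]; C:collider[open]; P:fork[blocks] ⇒ blocked
All paths are blocked; J ⊥ N | {K, P, T} holds.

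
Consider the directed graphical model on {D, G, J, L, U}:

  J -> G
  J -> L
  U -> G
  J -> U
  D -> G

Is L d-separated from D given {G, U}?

No

2 paths connect L and D; each must be blocked for d-separation to hold:
Path 1: L ← J → G ← D
  J is a fork and J is not conditioned on; G is a collider and G is conditioned on, which opens it — no node blocks this path, so it is active.
Path 2: L ← J → U → G ← D
  U is a chain here and U is conditioned on, so the path is blocked at U.
Since the path L ← J → G ← D is active, L and D are not d-separated given {G, U}.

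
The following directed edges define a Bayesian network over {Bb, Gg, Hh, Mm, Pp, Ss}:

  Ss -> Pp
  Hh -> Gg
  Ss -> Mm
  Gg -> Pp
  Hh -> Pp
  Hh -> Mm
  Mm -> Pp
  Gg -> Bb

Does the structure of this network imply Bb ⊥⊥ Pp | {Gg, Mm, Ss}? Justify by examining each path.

Yes

4 paths connect Bb and Pp; each must be blocked for d-separation to hold:
Path 1: Bb ← Gg → Pp
  Gg is a fork here and Gg is conditioned on, so the path is blocked at Gg.
Path 2: Bb ← Gg ← Hh → Pp
  Gg is a chain here and Gg is conditioned on, so the path is blocked at Gg.
Path 3: Bb ← Gg ← Hh → Mm → Pp
  Gg is a chain here and Gg is conditioned on, so the path is blocked at Gg.
Path 4: Bb ← Gg ← Hh → Mm ← Ss → Pp
  Gg is a chain here and Gg is conditioned on, so the path is blocked at Gg.
All paths are blocked; Bb ⊥ Pp | {Gg, Mm, Ss} holds.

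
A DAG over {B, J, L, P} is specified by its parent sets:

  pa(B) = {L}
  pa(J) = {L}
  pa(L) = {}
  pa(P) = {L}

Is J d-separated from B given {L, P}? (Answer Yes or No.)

Yes

Only one path connects J and B:
  1. J ← L → B — L:fork[blocks] ⇒ blocked
All paths are blocked; J ⊥ B | {L, P} holds.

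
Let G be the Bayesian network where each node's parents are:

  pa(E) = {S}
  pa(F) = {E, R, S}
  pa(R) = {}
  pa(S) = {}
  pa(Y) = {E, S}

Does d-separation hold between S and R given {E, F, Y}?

Enumerating the 3 paths from S to R and testing each for blocking by {E, F, Y}:
Path 1: S → Y ← E → F ← R
  E is a fork here and E is conditioned on, so the path is blocked at E.
Path 2: S → F ← R
  F is a collider and F is conditioned on, which opens it — no node blocks this path, so it is active.
Path 3: S → E → F ← R
  E is a chain here and E is conditioned on, so the path is blocked at E.
Since the path S → F ← R is active, S and R are not d-separated given {E, F, Y}.

No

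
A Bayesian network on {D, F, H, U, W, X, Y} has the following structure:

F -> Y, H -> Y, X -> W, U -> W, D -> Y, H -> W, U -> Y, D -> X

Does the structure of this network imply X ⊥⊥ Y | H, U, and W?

There are 3 undirected paths between X and Y; checking each against the conditioning set {H, U, W}:
Path 1: X → W ← U → Y
  U is a fork here and U is conditioned on, so the path is blocked at U.
Path 2: X → W ← H → Y
  H is a fork here and H is conditioned on, so the path is blocked at H.
Path 3: X ← D → Y
  D is a fork and D is not conditioned on — no node blocks this path, so it is active.
Because an active path exists, X and Y are not d-separated.

No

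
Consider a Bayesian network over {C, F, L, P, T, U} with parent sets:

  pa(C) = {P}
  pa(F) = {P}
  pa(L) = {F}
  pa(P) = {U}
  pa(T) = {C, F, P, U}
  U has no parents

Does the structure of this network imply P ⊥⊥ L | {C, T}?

No

Enumerating the 4 paths from P to L and testing each for blocking by {C, T}:
  1. P ← U → T ← F → L — U:fork[open]; T:collider[open]; F:fork[open] ⇒ active
  2. P → F → L — F:chain[open] ⇒ active
  3. P → C → T ← F → L — C:chain[blocks]; T:collider[open]; F:fork[open] ⇒ blocked
  4. P → T ← F → L — T:collider[open]; F:fork[open] ⇒ active
Since the path P ← U → T ← F → L is active, P and L are not d-separated given {C, T}.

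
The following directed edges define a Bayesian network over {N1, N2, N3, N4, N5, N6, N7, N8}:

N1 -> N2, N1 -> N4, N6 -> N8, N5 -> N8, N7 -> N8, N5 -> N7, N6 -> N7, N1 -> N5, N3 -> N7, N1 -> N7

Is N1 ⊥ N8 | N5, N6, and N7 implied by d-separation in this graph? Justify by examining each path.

There are 6 undirected paths between N1 and N8; checking each against the conditioning set {N5, N6, N7}:
  1. N1 → N7 → N8 — N7:chain[blocks] ⇒ blocked
  2. N1 → N7 ← N5 → N8 — N7:collider[open]; N5:fork[blocks] ⇒ blocked
  3. N1 → N7 ← N6 → N8 — N7:collider[open]; N6:fork[blocks] ⇒ blocked
  4. N1 → N5 → N7 → N8 — N5:chain[blocks]; N7:chain[blocks] ⇒ blocked
  5. N1 → N5 → N7 ← N6 → N8 — N5:chain[blocks]; N7:collider[open]; N6:fork[blocks] ⇒ blocked
  6. N1 → N5 → N8 — N5:chain[blocks] ⇒ blocked
Every path is blocked, so N1 and N8 are d-separated given {N5, N6, N7}.

Yes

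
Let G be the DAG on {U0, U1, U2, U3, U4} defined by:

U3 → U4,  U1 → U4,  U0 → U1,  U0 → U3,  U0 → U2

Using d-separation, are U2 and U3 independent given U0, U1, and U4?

Enumerating the 2 paths from U2 to U3 and testing each for blocking by {U0, U1, U4}:
Path 1: U2 ← U0 → U3
  U0 is a fork here and U0 is conditioned on, so the path is blocked at U0.
Path 2: U2 ← U0 → U1 → U4 ← U3
  U0 is a fork here and U0 is conditioned on, so the path is blocked at U0.
All paths are blocked; U2 ⊥ U3 | {U0, U1, U4} holds.

Yes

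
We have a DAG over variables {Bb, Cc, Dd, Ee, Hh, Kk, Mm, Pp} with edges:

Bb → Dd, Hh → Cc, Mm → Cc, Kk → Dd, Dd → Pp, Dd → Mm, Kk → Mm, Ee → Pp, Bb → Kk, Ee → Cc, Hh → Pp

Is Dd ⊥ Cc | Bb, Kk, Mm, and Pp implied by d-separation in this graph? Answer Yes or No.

5 paths connect Dd and Cc; each must be blocked for d-separation to hold:
Path 1: Dd → Mm → Cc
  Mm is a chain here and Mm is conditioned on, so the path is blocked at Mm.
Path 2: Dd ← Kk → Mm → Cc
  Kk is a fork here and Kk is conditioned on, so the path is blocked at Kk.
Path 3: Dd → Pp ← Ee → Cc
  Pp is a collider and Pp is conditioned on, which opens it; Ee is a fork and Ee is not conditioned on — no node blocks this path, so it is active.
Path 4: Dd → Pp ← Hh → Cc
  Pp is a collider and Pp is conditioned on, which opens it; Hh is a fork and Hh is not conditioned on — no node blocks this path, so it is active.
Path 5: Dd ← Bb → Kk → Mm → Cc
  Bb is a fork here and Bb is conditioned on, so the path is blocked at Bb.
At least one path is unblocked, so d-separation fails.

No — Dd and Cc are not d-separated given {Bb, Kk, Mm, Pp}.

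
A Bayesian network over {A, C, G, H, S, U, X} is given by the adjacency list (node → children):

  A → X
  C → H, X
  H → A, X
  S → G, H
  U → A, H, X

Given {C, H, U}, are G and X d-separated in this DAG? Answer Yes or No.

Enumerating the 6 paths from G to X and testing each for blocking by {C, H, U}:
  1. G ← S → H → A → X — S:fork[open]; H:chain[blocks]; A:chain[open] ⇒ blocked
  2. G ← S → H → A ← U → X — S:fork[open]; H:chain[blocks]; A:collider[blocks]; U:fork[blocks] ⇒ blocked
  3. G ← S → H ← C → X — S:fork[open]; H:collider[open]; C:fork[blocks] ⇒ blocked
  4. G ← S → H → X — S:fork[open]; H:chain[blocks] ⇒ blocked
  5. G ← S → H ← U → A → X — S:fork[open]; H:collider[open]; U:fork[blocks]; A:chain[open] ⇒ blocked
  6. G ← S → H ← U → X — S:fork[open]; H:collider[open]; U:fork[blocks] ⇒ blocked
All paths are blocked; G ⊥ X | {C, H, U} holds.

Yes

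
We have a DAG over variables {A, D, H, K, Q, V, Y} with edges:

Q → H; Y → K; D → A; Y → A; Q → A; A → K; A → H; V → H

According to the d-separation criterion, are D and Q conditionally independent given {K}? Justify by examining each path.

No — D and Q are not d-separated given {K}.

2 paths connect D and Q; each must be blocked for d-separation to hold:
Path 1: D → A → H ← Q
  H is a collider here and neither H nor any of its descendants is conditioned on, so the collider stays closed — the path is blocked at H.
Path 2: D → A ← Q
  A is a collider and its descendant K is conditioned on, which opens it — no node blocks this path, so it is active.
At least one path is unblocked, so d-separation fails.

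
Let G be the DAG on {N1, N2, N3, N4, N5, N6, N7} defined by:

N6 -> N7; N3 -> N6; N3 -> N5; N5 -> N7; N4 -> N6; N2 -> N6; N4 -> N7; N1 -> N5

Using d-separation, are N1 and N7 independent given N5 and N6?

3 paths connect N1 and N7; each must be blocked for d-separation to hold:
Path 1: N1 → N5 → N7
  N5 is a chain here and N5 is conditioned on, so the path is blocked at N5.
Path 2: N1 → N5 ← N3 → N6 → N7
  N6 is a chain here and N6 is conditioned on, so the path is blocked at N6.
Path 3: N1 → N5 ← N3 → N6 ← N4 → N7
  N5 is a collider and N5 is conditioned on, which opens it; N3 is a fork and N3 is not conditioned on; N6 is a collider and N6 is conditioned on, which opens it; N4 is a fork and N4 is not conditioned on — no node blocks this path, so it is active.
Because an active path exists, N1 and N7 are not d-separated.

No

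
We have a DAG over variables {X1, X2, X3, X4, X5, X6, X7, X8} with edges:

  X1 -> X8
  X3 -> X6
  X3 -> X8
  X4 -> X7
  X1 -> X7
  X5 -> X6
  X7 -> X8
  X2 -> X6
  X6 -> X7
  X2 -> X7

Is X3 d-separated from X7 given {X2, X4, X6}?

There are 4 undirected paths between X3 and X7; checking each against the conditioning set {X2, X4, X6}:
Path 1: X3 → X8 ← X7
  X8 is a collider here and neither X8 nor any of its descendants is conditioned on, so the collider stays closed — the path is blocked at X8.
Path 2: X3 → X8 ← X1 → X7
  X8 is a collider here and neither X8 nor any of its descendants is conditioned on, so the collider stays closed — the path is blocked at X8.
Path 3: X3 → X6 ← X2 → X7
  X2 is a fork here and X2 is conditioned on, so the path is blocked at X2.
Path 4: X3 → X6 → X7
  X6 is a chain here and X6 is conditioned on, so the path is blocked at X6.
Every path is blocked, so X3 and X7 are d-separated given {X2, X4, X6}.

Yes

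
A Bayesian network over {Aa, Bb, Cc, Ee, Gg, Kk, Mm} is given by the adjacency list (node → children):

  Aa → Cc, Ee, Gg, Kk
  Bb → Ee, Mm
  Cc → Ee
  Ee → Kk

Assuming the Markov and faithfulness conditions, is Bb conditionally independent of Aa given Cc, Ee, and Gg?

We examine all 3 paths between Bb and Aa:
Path 1: Bb → Ee → Kk ← Aa
  Ee is a chain here and Ee is conditioned on, so the path is blocked at Ee.
Path 2: Bb → Ee ← Cc ← Aa
  Cc is a chain here and Cc is conditioned on, so the path is blocked at Cc.
Path 3: Bb → Ee ← Aa
  Ee is a collider and Ee is conditioned on, which opens it — no node blocks this path, so it is active.
At least one path is unblocked, so d-separation fails.

No — Bb and Aa are not d-separated given {Cc, Ee, Gg}.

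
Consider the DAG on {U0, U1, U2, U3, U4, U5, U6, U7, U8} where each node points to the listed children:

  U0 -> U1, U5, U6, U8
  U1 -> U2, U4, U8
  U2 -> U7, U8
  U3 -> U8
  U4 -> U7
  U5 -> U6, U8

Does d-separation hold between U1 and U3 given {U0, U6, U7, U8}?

Enumerating the 6 paths from U1 to U3 and testing each for blocking by {U0, U6, U7, U8}:
  1. U1 → U2 → U8 ← U3 — U2:chain[open]; U8:collider[open] ⇒ active
  2. U1 → U8 ← U3 — U8:collider[open] ⇒ active
  3. U1 → U4 → U7 ← U2 → U8 ← U3 — U4:chain[open]; U7:collider[open]; U2:fork[open]; U8:collider[open] ⇒ active
  4. U1 ← U0 → U8 ← U3 — U0:fork[blocks]; U8:collider[open] ⇒ blocked
  5. U1 ← U0 → U5 → U8 ← U3 — U0:fork[blocks]; U5:chain[open]; U8:collider[open] ⇒ blocked
  6. U1 ← U0 → U6 ← U5 → U8 ← U3 — U0:fork[blocks]; U6:collider[open]; U5:fork[open]; U8:collider[open] ⇒ blocked
Since the path U1 → U2 → U8 ← U3 is active, U1 and U3 are not d-separated given {U0, U6, U7, U8}.

No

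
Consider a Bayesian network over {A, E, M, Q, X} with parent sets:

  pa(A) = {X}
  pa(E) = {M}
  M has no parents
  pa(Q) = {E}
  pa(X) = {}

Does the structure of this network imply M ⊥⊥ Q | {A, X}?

The only undirected path from M to Q is:
Path 1: M → E → Q
  E is a chain and E is not conditioned on — no node blocks this path, so it is active.
Since the path M → E → Q is active, M and Q are not d-separated given {A, X}.

No — M and Q are not d-separated given {A, X}.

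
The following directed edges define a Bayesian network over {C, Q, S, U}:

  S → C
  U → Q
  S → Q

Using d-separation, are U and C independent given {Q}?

Only one path connects U and C:
Path 1: U → Q ← S → C
  Q is a collider and Q is conditioned on, which opens it; S is a fork and S is not conditioned on — no node blocks this path, so it is active.
Because an active path exists, U and C are not d-separated.

No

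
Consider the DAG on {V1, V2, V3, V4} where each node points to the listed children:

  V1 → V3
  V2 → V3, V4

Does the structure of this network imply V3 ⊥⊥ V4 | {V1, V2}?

Yes

Only one path connects V3 and V4:
  1. V3 ← V2 → V4 — V2:fork[blocks] ⇒ blocked
Every path is blocked, so V3 and V4 are d-separated given {V1, V2}.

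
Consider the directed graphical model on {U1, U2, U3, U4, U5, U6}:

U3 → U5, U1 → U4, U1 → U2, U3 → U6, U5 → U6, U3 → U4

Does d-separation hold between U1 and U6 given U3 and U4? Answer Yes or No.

Yes

We examine all 2 paths between U1 and U6:
Path 1: U1 → U4 ← U3 → U5 → U6
  U3 is a fork here and U3 is conditioned on, so the path is blocked at U3.
Path 2: U1 → U4 ← U3 → U6
  U3 is a fork here and U3 is conditioned on, so the path is blocked at U3.
Since every path is blocked, d-separation holds.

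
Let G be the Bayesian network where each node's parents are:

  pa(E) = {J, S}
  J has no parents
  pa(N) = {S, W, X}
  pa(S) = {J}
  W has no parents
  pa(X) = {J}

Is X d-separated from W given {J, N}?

There are 3 undirected paths between X and W; checking each against the conditioning set {J, N}:
  1. X ← J → S → N ← W — J:fork[blocks]; S:chain[open]; N:collider[open] ⇒ blocked
  2. X ← J → E ← S → N ← W — J:fork[blocks]; E:collider[blocks]; S:fork[open]; N:collider[open] ⇒ blocked
  3. X → N ← W — N:collider[open] ⇒ active
Since the path X → N ← W is active, X and W are not d-separated given {J, N}.

No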